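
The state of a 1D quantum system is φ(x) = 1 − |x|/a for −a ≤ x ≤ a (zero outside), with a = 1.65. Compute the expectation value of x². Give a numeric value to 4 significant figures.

0.2723

⟨x²⟩ = ∫ x²·|φ|² dx / ∫|φ|² dx (integrals over the domain).
φ is even, so ∫ over [−a, a] = 2∫₀ᵃ with φ = 1 − x/a there: ∫₀ᵃ (1 − x/a)² dx = a/3, ∫₀ᵃ x²(1 − x/a)² dx = a³/30, ∫₀ᵃ x⁴(1 − x/a)² dx = a⁵/105.
State is unnormalized: ∫|φ|² dx = 1.1000, and ∫φ*·x²·φ dx = 0.29948, so ⟨x²⟩ = 0.29948 / 1.1000.
⟨x²⟩ = 0.27225.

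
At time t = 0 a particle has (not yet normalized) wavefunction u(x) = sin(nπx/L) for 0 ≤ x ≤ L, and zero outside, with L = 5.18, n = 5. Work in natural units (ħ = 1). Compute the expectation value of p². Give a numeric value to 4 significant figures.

p² u = −ħ² d²u/dx²; ⟨p²⟩ = −ħ² ∫ u*·u'' dx / ∫|u|² dx.
d/dx sin(nπx/L) = (nπ/L)·cos(nπx/L) and d²/dx² sin(nπx/L) = −(nπ/L)²·sin(nπx/L); on 0 ≤ x ≤ L, ∫sin²(nπx/L) dx = L/2 and ∫sin(nπx/L)·cos(nπx/L) dx = 0.
State is unnormalized: ∫|u|² dx = 2.5900, and ∫u*·(−ħ² u'') dx = 23.817, so ⟨p²⟩ = 23.817 / 2.5900.
⟨p²⟩ = 9.1956.

9.196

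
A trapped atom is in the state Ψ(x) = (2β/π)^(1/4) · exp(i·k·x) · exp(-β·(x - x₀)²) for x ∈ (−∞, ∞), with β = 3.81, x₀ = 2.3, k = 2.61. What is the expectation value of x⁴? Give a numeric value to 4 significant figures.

30.08

⟨x⁴⟩ = ∫ x⁴·|Ψ|² dx (integrals over the domain).
Gaussian moments (u = x − x₀): ∫u^(2j)·e^(−2βu²) du = (2j−1)!!/(4β)^j · √(π/(2β)), odd powers integrate to 0; here √(π/(2β)) = 0.64209.
⟨x⁴⟩ = 30.080.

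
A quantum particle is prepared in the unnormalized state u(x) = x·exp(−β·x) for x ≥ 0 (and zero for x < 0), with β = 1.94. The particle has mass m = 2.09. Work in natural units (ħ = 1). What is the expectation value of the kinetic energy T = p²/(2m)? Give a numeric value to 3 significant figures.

T = −(ħ²/2m) d²/dx², so ⟨T⟩ = −(ħ²/2m) ∫ u*·u'' dx / ∫|u|² dx; with m = 2.09.
Differentiate x·exp(−β·x) with the product rule; every integrand then reduces to terms xʲ·e^(−2βx) on [0, ∞), with ∫₀^∞ xʲ·e^(−2βx) dx = j!/(2β)^(j+1).
State is unnormalized: ∫|u|² dx = 0.034240, and ∫u*·(−ħ²/2m · u'') dx = 0.030829, so ⟨T⟩ = 0.030829 / 0.034240.
⟨T⟩ = 0.90038.

0.900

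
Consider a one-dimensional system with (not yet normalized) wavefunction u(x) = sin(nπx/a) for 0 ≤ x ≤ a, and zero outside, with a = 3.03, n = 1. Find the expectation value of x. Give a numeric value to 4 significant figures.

1.515

⟨x⟩ = ∫ x·|u|² dx / ∫|u|² dx (integrals over the domain).
With sin²θ = (1 − cos2θ)/2 on 0 ≤ x ≤ a: ∫sin²(nπx/a) dx = a/2, ∫x·sin²(nπx/a) dx = a²/4, ∫x²·sin²(nπx/a) dx = a³·(1/6 − 1/(4n²π²)); higher powers xᵏ the same way, integrating xᵏ·cos(2nπx/a) by parts.
State is unnormalized: ∫|u|² dx = 1.5150, and ∫u*·x·u dx = 2.2952, so ⟨x⟩ = 2.2952 / 1.5150.
⟨x⟩ = 1.5150.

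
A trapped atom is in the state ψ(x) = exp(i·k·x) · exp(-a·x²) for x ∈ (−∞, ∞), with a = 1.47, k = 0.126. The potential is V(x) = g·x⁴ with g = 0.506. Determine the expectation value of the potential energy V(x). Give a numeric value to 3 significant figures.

⟨V⟩ = ∫ V(x)·|ψ|² dx / ∫|ψ|² dx.
Gaussian moments: ∫x^(2j)·e^(−2ax²) dx = (2j−1)!!/(4a)^j · √(π/(2a)), odd powers integrate to 0; here √(π/(2a)) = 1.0337.
State is unnormalized: ∫|ψ|² dx = 1.0337, and ∫ψ*·V(x)·ψ dx = 0.045386, so ⟨V⟩ = 0.045386 / 1.0337.
⟨V⟩ = 0.043905.

0.0439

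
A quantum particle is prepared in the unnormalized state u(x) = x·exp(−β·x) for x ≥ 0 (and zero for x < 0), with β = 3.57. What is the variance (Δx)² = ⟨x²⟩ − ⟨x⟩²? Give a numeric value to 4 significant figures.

Compute ⟨x⟩ and ⟨x²⟩ separately, then (Δx)² = ⟨x²⟩ − ⟨x⟩².
Every integrand reduces to terms xʲ·e^(−2βx) on [0, ∞); use ∫₀^∞ xʲ·e^(−2βx) dx = j!/(2β)^(j+1).
Normalization: ∫|u|² dx = 0.0054946.
⟨x⟩ = 0.42017 and ⟨x²⟩ = 0.23539.
(Δx)² = 0.23539 − (0.42017)² = 0.058847.

0.05885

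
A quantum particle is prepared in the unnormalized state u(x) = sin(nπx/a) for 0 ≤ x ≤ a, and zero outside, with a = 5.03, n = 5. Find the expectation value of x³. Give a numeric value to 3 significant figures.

31.4

⟨x³⟩ = ∫ x³·|u|² dx / ∫|u|² dx (integrals over the domain).
With sin²θ = (1 − cos2θ)/2 on 0 ≤ x ≤ a: ∫sin²(nπx/a) dx = a/2, ∫x·sin²(nπx/a) dx = a²/4, ∫x²·sin²(nπx/a) dx = a³·(1/6 − 1/(4n²π²)); higher powers xᵏ the same way, integrating xᵏ·cos(2nπx/a) by parts.
State is unnormalized: ∫|u|² dx = 2.5150, and ∫u*·x³·u dx = 79.044, so ⟨x³⟩ = 79.044 / 2.5150.
⟨x³⟩ = 31.429.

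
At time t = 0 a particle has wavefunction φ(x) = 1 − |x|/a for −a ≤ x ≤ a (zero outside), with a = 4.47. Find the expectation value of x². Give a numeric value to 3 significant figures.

⟨x²⟩ = ∫ x²·|φ|² dx / ∫|φ|² dx (integrals over the domain).
φ is even, so ∫ over [−a, a] = 2∫₀ᵃ with φ = 1 − x/a there: ∫₀ᵃ (1 − x/a)² dx = a/3, ∫₀ᵃ x²(1 − x/a)² dx = a³/30, ∫₀ᵃ x⁴(1 − x/a)² dx = a⁵/105.
State is unnormalized: ∫|φ|² dx = 2.9800, and ∫φ*·x²·φ dx = 5.9543, so ⟨x²⟩ = 5.9543 / 2.9800.
⟨x²⟩ = 1.9981.

2.00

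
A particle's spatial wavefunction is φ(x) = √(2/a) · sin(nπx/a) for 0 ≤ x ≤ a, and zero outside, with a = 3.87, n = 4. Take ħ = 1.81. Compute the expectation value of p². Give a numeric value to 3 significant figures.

34.5

p² φ = −ħ² d²φ/dx²; ⟨p²⟩ = −ħ² ∫ φ*·φ'' dx.
d/dx sin(nπx/a) = (nπ/a)·cos(nπx/a) and d²/dx² sin(nπx/a) = −(nπ/a)²·sin(nπx/a); on 0 ≤ x ≤ a, ∫sin²(nπx/a) dx = a/2 and ∫sin(nπx/a)·cos(nπx/a) dx = 0.
⟨p²⟩ = 34.543.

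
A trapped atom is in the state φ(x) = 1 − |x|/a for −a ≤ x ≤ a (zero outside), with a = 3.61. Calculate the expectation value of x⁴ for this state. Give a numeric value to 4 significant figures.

⟨x⁴⟩ = ∫ x⁴·|φ|² dx / ∫|φ|² dx (integrals over the domain).
φ is even, so ∫ over [−a, a] = 2∫₀ᵃ with φ = 1 − x/a there: ∫₀ᵃ (1 − x/a)² dx = a/3, ∫₀ᵃ x²(1 − x/a)² dx = a³/30, ∫₀ᵃ x⁴(1 − x/a)² dx = a⁵/105.
State is unnormalized: ∫|φ|² dx = 2.4067, and ∫φ*·x⁴·φ dx = 11.678, so ⟨x⁴⟩ = 11.678 / 2.4067.
⟨x⁴⟩ = 4.8524.

4.852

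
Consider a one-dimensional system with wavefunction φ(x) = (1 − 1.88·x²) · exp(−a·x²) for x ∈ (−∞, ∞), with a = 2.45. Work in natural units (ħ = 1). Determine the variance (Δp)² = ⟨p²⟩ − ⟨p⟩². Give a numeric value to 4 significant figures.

Compute ⟨p⟩ and ⟨p²⟩ separately; (Δp)² = ⟨p²⟩ − ⟨p⟩².
Expand each integrand as polynomial × e^(−2ax²) and use ∫x^(2j)·e^(−2ax²) dx = (2j−1)!!/(4a)^j · √(π/(2a)), odd powers → 0; here √(π/(2a)) = 0.80071. Differentiate with the product rule, d/dx e^(−ax²) = −2ax·e^(−ax²).
Normalization: ∫|φ|² dx = 0.58190.
⟨p⟩ = 0.0000 and ⟨p²⟩ = 5.5332.
(Δp)² = 5.5332 − (0.0000)² = 5.5332.

5.533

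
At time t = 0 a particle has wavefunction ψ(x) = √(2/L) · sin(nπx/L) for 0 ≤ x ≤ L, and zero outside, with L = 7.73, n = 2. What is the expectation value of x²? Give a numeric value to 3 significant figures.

⟨x²⟩ = ∫ x²·|ψ|² dx (integrals over the domain).
With sin²θ = (1 − cos2θ)/2 on 0 ≤ x ≤ L: ∫sin²(nπx/L) dx = L/2, ∫x·sin²(nπx/L) dx = L²/4, ∫x²·sin²(nπx/L) dx = L³·(1/6 − 1/(4n²π²)); higher powers xᵏ the same way, integrating xᵏ·cos(2nπx/L) by parts.
⟨x²⟩ = 19.161.

19.2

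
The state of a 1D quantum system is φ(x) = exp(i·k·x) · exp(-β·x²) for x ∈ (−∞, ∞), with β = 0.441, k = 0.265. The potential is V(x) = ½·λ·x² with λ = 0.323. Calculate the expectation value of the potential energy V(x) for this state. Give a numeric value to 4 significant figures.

⟨V⟩ = ∫ V(x)·|φ|² dx / ∫|φ|² dx.
Gaussian moments: ∫x^(2j)·e^(−2βx²) dx = (2j−1)!!/(4β)^j · √(π/(2β)), odd powers integrate to 0; here √(π/(2β)) = 1.8873.
State is unnormalized: ∫|φ|² dx = 1.8873, and ∫φ*·V(x)·φ dx = 0.17279, so ⟨V⟩ = 0.17279 / 1.8873.
⟨V⟩ = 0.091553.

0.09155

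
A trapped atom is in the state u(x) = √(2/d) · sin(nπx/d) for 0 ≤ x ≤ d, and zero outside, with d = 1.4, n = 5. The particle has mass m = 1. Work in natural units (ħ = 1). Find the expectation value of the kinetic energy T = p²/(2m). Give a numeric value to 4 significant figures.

62.94

T = −(ħ²/2m) d²/dx², so ⟨T⟩ = −(ħ²/2m) ∫ u*·u'' dx; with m = 1.
d/dx sin(nπx/d) = (nπ/d)·cos(nπx/d) and d²/dx² sin(nπx/d) = −(nπ/d)²·sin(nπx/d); on 0 ≤ x ≤ d, ∫sin²(nπx/d) dx = d/2 and ∫sin(nπx/d)·cos(nπx/d) dx = 0.
⟨T⟩ = 62.944.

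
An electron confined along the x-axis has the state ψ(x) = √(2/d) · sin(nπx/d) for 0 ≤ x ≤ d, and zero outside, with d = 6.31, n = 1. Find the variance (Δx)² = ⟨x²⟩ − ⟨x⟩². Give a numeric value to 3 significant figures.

1.30

Compute ⟨x⟩ and ⟨x²⟩ separately, then (Δx)² = ⟨x²⟩ − ⟨x⟩².
With sin²θ = (1 − cos2θ)/2 on 0 ≤ x ≤ d: ∫sin²(nπx/d) dx = d/2, ∫x·sin²(nπx/d) dx = d²/4, ∫x²·sin²(nπx/d) dx = d³·(1/6 − 1/(4n²π²)); higher powers xᵏ the same way, integrating xᵏ·cos(2nπx/d) by parts.
⟨x⟩ = 3.1550 and ⟨x²⟩ = 11.255.
(Δx)² = 11.255 − (3.1550)² = 1.3009.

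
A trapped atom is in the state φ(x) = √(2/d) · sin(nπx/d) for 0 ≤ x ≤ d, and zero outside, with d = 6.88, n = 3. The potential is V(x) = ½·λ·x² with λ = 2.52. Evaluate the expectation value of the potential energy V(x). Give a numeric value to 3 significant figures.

19.5

⟨V⟩ = ∫ V(x)·|φ|² dx.
With sin²θ = (1 − cos2θ)/2 on 0 ≤ x ≤ d: ∫sin²(nπx/d) dx = d/2, ∫x·sin²(nπx/d) dx = d²/4, ∫x²·sin²(nπx/d) dx = d³·(1/6 − 1/(4n²π²)); higher powers xᵏ the same way, integrating xᵏ·cos(2nπx/d) by parts.
⟨V⟩ = 19.545.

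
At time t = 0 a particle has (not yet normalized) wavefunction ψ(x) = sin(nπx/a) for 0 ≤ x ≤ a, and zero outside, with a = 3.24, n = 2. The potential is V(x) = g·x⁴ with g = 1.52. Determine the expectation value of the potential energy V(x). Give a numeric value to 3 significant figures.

⟨V⟩ = ∫ V(x)·|ψ|² dx / ∫|ψ|² dx.
With sin²θ = (1 − cos2θ)/2 on 0 ≤ x ≤ a: ∫sin²(nπx/a) dx = a/2, ∫x·sin²(nπx/a) dx = a²/4, ∫x²·sin²(nπx/a) dx = a³·(1/6 − 1/(4n²π²)); higher powers xᵏ the same way, integrating xᵏ·cos(2nπx/a) by parts.
State is unnormalized: ∫|ψ|² dx = 1.6200, and ∫ψ*·V(x)·ψ dx = 47.659, so ⟨V⟩ = 47.659 / 1.6200.
⟨V⟩ = 29.419.

29.4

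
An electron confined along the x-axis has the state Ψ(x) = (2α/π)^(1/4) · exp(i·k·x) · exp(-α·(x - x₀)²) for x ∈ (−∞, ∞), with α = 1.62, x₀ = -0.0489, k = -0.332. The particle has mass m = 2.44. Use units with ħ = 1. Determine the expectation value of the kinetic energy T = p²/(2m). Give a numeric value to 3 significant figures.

0.355

T = −(ħ²/2m) d²/dx², so ⟨T⟩ = −(ħ²/2m) ∫ Ψ*·Ψ'' dx; with m = 2.44.
Gaussian moments (u = x − x₀): ∫u^(2j)·e^(−2αu²) du = (2j−1)!!/(4α)^j · √(π/(2α)), odd powers integrate to 0; here √(π/(2α)) = 0.98470. Derivatives: Ψ′ = (ik − 2αu)·Ψ, Ψ″ = ((ik − 2αu)² − 2α)·Ψ; the odd-in-u pieces drop out.
⟨T⟩ = 0.35455.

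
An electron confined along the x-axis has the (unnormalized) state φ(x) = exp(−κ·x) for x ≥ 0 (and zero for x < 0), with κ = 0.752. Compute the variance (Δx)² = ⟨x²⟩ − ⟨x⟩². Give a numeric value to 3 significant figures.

Compute ⟨x⟩ and ⟨x²⟩ separately, then (Δx)² = ⟨x²⟩ − ⟨x⟩².
Every integrand reduces to terms xʲ·e^(−2κx) on [0, ∞); use ∫₀^∞ xʲ·e^(−2κx) dx = j!/(2κ)^(j+1).
Normalization: ∫|φ|² dx = 0.66489.
⟨x⟩ = 0.66489 and ⟨x²⟩ = 0.88417.
(Δx)² = 0.88417 − (0.66489)² = 0.44208.

0.442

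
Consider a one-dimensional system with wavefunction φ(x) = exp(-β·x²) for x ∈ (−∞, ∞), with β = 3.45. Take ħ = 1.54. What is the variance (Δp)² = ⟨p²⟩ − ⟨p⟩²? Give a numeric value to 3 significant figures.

Compute ⟨p⟩ and ⟨p²⟩ separately; (Δp)² = ⟨p²⟩ − ⟨p⟩².
Gaussian moments: ∫x^(2j)·e^(−2βx²) dx = (2j−1)!!/(4β)^j · √(π/(2β)), odd powers integrate to 0; here √(π/(2β)) = 0.67476. Derivatives: d/dx e^(−βx²) = −2βx·e^(−βx²), d²/dx² e^(−βx²) = (4β²x² − 2β)·e^(−βx²).
Normalization: ∫|φ|² dx = 0.67476.
⟨p⟩ = 0.0000 and ⟨p²⟩ = 8.1820.
(Δp)² = 8.1820 − (0.0000)² = 8.1820.

8.18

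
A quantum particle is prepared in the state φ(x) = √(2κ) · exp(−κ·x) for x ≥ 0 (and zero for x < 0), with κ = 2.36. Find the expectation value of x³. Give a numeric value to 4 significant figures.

0.05706

⟨x³⟩ = ∫ x³·|φ|² dx (integrals over the domain).
Every integrand reduces to terms xʲ·e^(−2κx) on [0, ∞); use ∫₀^∞ xʲ·e^(−2κx) dx = j!/(2κ)^(j+1).
⟨x³⟩ = 0.057059.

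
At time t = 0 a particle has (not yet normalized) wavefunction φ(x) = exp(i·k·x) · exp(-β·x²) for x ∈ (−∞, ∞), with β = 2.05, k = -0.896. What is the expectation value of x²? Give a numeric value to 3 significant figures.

⟨x²⟩ = ∫ x²·|φ|² dx / ∫|φ|² dx (integrals over the domain).
Gaussian moments: ∫x^(2j)·e^(−2βx²) dx = (2j−1)!!/(4β)^j · √(π/(2β)), odd powers integrate to 0; here √(π/(2β)) = 0.87535.
State is unnormalized: ∫|φ|² dx = 0.87535, and ∫φ*·x²·φ dx = 0.10675, so ⟨x²⟩ = 0.10675 / 0.87535.
⟨x²⟩ = 0.12195.

0.122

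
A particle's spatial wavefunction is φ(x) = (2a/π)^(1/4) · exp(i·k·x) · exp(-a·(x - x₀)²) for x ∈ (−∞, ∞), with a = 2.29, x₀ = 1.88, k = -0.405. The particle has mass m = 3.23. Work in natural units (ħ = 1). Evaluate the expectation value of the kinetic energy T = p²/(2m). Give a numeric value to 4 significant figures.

T = −(ħ²/2m) d²/dx², so ⟨T⟩ = −(ħ²/2m) ∫ φ*·φ'' dx; with m = 3.23.
Gaussian moments (u = x − x₀): ∫u^(2j)·e^(−2au²) du = (2j−1)!!/(4a)^j · √(π/(2a)), odd powers integrate to 0; here √(π/(2a)) = 0.82821. Derivatives: φ′ = (ik − 2au)·φ, φ″ = ((ik − 2au)² − 2a)·φ; the odd-in-u pieces drop out.
⟨T⟩ = 0.37988.

0.3799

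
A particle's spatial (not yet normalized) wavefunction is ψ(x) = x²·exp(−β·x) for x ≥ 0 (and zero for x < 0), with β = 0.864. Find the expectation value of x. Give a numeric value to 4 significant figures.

⟨x⟩ = ∫ x·|ψ|² dx / ∫|ψ|² dx (integrals over the domain).
Every integrand reduces to terms xʲ·e^(−2βx) on [0, ∞); use ∫₀^∞ xʲ·e^(−2βx) dx = j!/(2β)^(j+1).
State is unnormalized: ∫|ψ|² dx = 1.5577, and ∫ψ*·x·ψ dx = 4.5073, so ⟨x⟩ = 4.5073 / 1.5577.
⟨x⟩ = 2.8935.

2.894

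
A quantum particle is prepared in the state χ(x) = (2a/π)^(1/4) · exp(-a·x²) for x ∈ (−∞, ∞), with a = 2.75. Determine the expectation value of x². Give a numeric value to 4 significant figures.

⟨x²⟩ = ∫ x²·|χ|² dx (integrals over the domain).
Gaussian moments: ∫x^(2j)·e^(−2ax²) dx = (2j−1)!!/(4a)^j · √(π/(2a)), odd powers integrate to 0; here √(π/(2a)) = 0.75578.
⟨x²⟩ = 0.090909.

0.09091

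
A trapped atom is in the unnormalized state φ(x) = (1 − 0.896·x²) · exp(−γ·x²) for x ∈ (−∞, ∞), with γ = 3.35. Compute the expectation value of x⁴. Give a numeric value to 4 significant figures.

0.009265

⟨x⁴⟩ = ∫ x⁴·|φ|² dx / ∫|φ|² dx (integrals over the domain).
Expand each integrand as polynomial × e^(−2γx²) and use ∫x^(2j)·e^(−2γx²) dx = (2j−1)!!/(4γ)^j · √(π/(2γ)), odd powers → 0; here √(π/(2γ)) = 0.68476.
State is unnormalized: ∫|φ|² dx = 0.60237, and ∫φ*·x⁴·φ dx = 0.0055811, so ⟨x⁴⟩ = 0.0055811 / 0.60237.
⟨x⁴⟩ = 0.0092652.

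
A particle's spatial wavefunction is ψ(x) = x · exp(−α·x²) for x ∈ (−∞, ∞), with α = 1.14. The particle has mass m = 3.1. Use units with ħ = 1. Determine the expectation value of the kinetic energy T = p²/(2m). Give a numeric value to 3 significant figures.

0.552

T = −(ħ²/2m) d²/dx², so ⟨T⟩ = −(ħ²/2m) ∫ ψ*·ψ'' dx / ∫|ψ|² dx; with m = 3.1.
Expand each integrand as polynomial × e^(−2αx²) and use ∫x^(2j)·e^(−2αx²) dx = (2j−1)!!/(4α)^j · √(π/(2α)), odd powers → 0; here √(π/(2α)) = 1.1738. Differentiate with the product rule, d/dx e^(−αx²) = −2αx·e^(−αx²).
State is unnormalized: ∫|ψ|² dx = 0.25742, and ∫ψ*·(−ħ²/2m · ψ'') dx = 0.14200, so ⟨T⟩ = 0.14200 / 0.25742.
⟨T⟩ = 0.55161.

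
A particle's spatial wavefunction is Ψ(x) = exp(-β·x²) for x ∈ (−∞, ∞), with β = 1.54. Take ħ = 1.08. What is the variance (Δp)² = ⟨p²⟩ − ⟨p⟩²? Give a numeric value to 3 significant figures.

1.80

Compute ⟨p⟩ and ⟨p²⟩ separately; (Δp)² = ⟨p²⟩ − ⟨p⟩².
Gaussian moments: ∫x^(2j)·e^(−2βx²) dx = (2j−1)!!/(4β)^j · √(π/(2β)), odd powers integrate to 0; here √(π/(2β)) = 1.0099. Derivatives: d/dx e^(−βx²) = −2βx·e^(−βx²), d²/dx² e^(−βx²) = (4β²x² − 2β)·e^(−βx²).
Normalization: ∫|Ψ|² dx = 1.0099.
⟨p⟩ = 0.0000 and ⟨p²⟩ = 1.7963.
(Δp)² = 1.7963 − (0.0000)² = 1.7963.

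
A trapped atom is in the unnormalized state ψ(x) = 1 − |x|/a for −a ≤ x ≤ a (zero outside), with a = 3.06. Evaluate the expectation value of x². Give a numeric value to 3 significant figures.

0.936

⟨x²⟩ = ∫ x²·|ψ|² dx / ∫|ψ|² dx (integrals over the domain).
ψ is even, so ∫ over [−a, a] = 2∫₀ᵃ with ψ = 1 − x/a there: ∫₀ᵃ (1 − x/a)² dx = a/3, ∫₀ᵃ x²(1 − x/a)² dx = a³/30, ∫₀ᵃ x⁴(1 − x/a)² dx = a⁵/105.
State is unnormalized: ∫|ψ|² dx = 2.0400, and ∫ψ*·x²·ψ dx = 1.9102, so ⟨x²⟩ = 1.9102 / 2.0400.
⟨x²⟩ = 0.93636.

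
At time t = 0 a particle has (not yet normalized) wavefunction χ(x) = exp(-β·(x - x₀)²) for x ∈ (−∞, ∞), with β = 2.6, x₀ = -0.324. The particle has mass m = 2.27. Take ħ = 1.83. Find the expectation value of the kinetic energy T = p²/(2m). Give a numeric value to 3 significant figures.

T = −(ħ²/2m) d²/dx², so ⟨T⟩ = −(ħ²/2m) ∫ χ*·χ'' dx / ∫|χ|² dx; with m = 2.27.
Gaussian moments (u = x − x₀): ∫u^(2j)·e^(−2βu²) du = (2j−1)!!/(4β)^j · √(π/(2β)), odd powers integrate to 0; here √(π/(2β)) = 0.77727. Derivatives: d/dx e^(−βu²) = −2βu·e^(−βu²), d²/dx² e^(−βu²) = (4β²u² − 2β)·e^(−βu²).
State is unnormalized: ∫|χ|² dx = 0.77727, and ∫χ*·(−ħ²/2m · χ'') dx = 1.4907, so ⟨T⟩ = 1.4907 / 0.77727.
⟨T⟩ = 1.9179.

1.92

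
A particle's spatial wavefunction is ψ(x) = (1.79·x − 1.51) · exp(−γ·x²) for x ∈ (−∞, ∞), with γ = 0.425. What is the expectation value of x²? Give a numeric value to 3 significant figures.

1.12

⟨x²⟩ = ∫ x²·|ψ|² dx / ∫|ψ|² dx (integrals over the domain).
Expand each integrand as polynomial × e^(−2γx²) and use ∫x^(2j)·e^(−2γx²) dx = (2j−1)!!/(4γ)^j · √(π/(2γ)), odd powers → 0; here √(π/(2γ)) = 1.9225.
State is unnormalized: ∫|ψ|² dx = 8.0069, and ∫ψ*·x²·ψ dx = 8.9728, so ⟨x²⟩ = 8.9728 / 8.0069.
⟨x²⟩ = 1.1206.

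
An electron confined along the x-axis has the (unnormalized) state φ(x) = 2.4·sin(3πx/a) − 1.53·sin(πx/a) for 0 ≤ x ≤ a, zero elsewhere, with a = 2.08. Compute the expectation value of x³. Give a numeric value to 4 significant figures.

⟨x³⟩ = ∫ x³·|φ|² dx / ∫|φ|² dx (integrals over the domain).
On 0 ≤ x ≤ a (j ≠ l): ∫sin²(jπx/a) dx = a/2, ∫sin(jπx/a)·sin(lπx/a) dx = 0; diagonal moments ∫x·sin²(jπx/a) dx = a²/4, ∫x²·sin²(jπx/a) dx = a³·(1/6 − 1/(4j²π²)); cross terms ∫x·sin(jπx/a)·sin(lπx/a) dx = 0 for j + l even and −4jla²/(π²(j² − l²)²) for j + l odd, ∫x²·sin(jπx/a)·sin(lπx/a) dx = (−1)^(j+l)·4jla³/(π²(j² − l²)²); higher powers the same way via product-to-sum and parts.
State is unnormalized: ∫|φ|² dx = 8.4249, and ∫φ*·x³·φ dx = 12.917, so ⟨x³⟩ = 12.917 / 8.4249.
⟨x³⟩ = 1.5331.

1.533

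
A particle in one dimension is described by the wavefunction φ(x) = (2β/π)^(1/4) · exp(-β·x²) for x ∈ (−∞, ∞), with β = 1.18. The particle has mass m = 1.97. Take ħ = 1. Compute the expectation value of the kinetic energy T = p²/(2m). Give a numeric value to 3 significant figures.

0.299

T = −(ħ²/2m) d²/dx², so ⟨T⟩ = −(ħ²/2m) ∫ φ*·φ'' dx; with m = 1.97.
Gaussian moments: ∫x^(2j)·e^(−2βx²) dx = (2j−1)!!/(4β)^j · √(π/(2β)), odd powers integrate to 0; here √(π/(2β)) = 1.1538. Derivatives: d/dx e^(−βx²) = −2βx·e^(−βx²), d²/dx² e^(−βx²) = (4β²x² − 2β)·e^(−βx²).
⟨T⟩ = 0.29949.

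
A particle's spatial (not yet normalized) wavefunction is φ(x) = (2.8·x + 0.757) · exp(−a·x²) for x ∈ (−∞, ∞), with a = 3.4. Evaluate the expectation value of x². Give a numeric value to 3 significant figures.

0.147

⟨x²⟩ = ∫ x²·|φ|² dx / ∫|φ|² dx (integrals over the domain).
Expand each integrand as polynomial × e^(−2ax²) and use ∫x^(2j)·e^(−2ax²) dx = (2j−1)!!/(4a)^j · √(π/(2a)), odd powers → 0; here √(π/(2a)) = 0.67971.
State is unnormalized: ∫|φ|² dx = 0.78133, and ∫φ*·x²·φ dx = 0.11507, so ⟨x²⟩ = 0.11507 / 0.78133.
⟨x²⟩ = 0.14728.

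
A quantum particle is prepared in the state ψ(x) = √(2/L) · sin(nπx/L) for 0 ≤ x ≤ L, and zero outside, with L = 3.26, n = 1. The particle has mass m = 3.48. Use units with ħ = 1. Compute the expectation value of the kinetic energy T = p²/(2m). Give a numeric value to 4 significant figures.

T = −(ħ²/2m) d²/dx², so ⟨T⟩ = −(ħ²/2m) ∫ ψ*·ψ'' dx; with m = 3.48.
d/dx sin(nπx/L) = (nπ/L)·cos(nπx/L) and d²/dx² sin(nπx/L) = −(nπ/L)²·sin(nπx/L); on 0 ≤ x ≤ L, ∫sin²(nπx/L) dx = L/2 and ∫sin(nπx/L)·cos(nπx/L) dx = 0.
⟨T⟩ = 0.13343.

0.1334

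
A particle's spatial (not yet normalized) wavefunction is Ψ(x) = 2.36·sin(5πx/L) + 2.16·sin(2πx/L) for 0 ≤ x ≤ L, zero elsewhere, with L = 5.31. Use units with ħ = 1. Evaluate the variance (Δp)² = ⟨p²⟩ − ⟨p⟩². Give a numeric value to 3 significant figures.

Compute ⟨p⟩ and ⟨p²⟩ separately; (Δp)² = ⟨p²⟩ − ⟨p⟩².
d²/dx² sin(jπx/L) = −(jπ/L)²·sin(jπx/L); on 0 ≤ x ≤ L, ∫sin²(jπx/L) dx = L/2 and ∫sin(jπx/L)·sin(lπx/L) dx = 0 for j ≠ l, so only diagonal terms survive in ∫|Ψ|² and ∫Ψ·Ψ″; ∫Ψ·Ψ′ dx = [Ψ²/2] between the walls = 0.
Normalization: ∫|Ψ|² dx = 27.174.
⟨p⟩ = 0.0000 and ⟨p²⟩ = 5.4001.
(Δp)² = 5.4001 − (0.0000)² = 5.4001.

5.40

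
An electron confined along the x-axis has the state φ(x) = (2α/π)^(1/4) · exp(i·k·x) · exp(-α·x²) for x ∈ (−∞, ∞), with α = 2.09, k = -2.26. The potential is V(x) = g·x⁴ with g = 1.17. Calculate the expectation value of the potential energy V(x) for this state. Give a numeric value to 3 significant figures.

⟨V⟩ = ∫ V(x)·|φ|² dx.
Gaussian moments: ∫x^(2j)·e^(−2αx²) dx = (2j−1)!!/(4α)^j · √(π/(2α)), odd powers integrate to 0; here √(π/(2α)) = 0.86694.
⟨V⟩ = 0.050222.

0.0502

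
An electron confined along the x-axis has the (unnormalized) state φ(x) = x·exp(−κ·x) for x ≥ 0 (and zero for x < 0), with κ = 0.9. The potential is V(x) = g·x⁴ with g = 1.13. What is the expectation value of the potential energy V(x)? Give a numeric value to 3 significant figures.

38.8

⟨V⟩ = ∫ V(x)·|φ|² dx / ∫|φ|² dx.
Every integrand reduces to terms xʲ·e^(−2κx) on [0, ∞); use ∫₀^∞ xʲ·e^(−2κx) dx = j!/(2κ)^(j+1).
State is unnormalized: ∫|φ|² dx = 0.34294, and ∫φ*·V(x)·φ dx = 13.289, so ⟨V⟩ = 13.289 / 0.34294.
⟨V⟩ = 38.752.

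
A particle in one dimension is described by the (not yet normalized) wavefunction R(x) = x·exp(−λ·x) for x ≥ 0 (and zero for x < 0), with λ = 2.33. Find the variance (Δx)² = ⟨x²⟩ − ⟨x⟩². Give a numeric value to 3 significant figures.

Compute ⟨x⟩ and ⟨x²⟩ separately, then (Δx)² = ⟨x²⟩ − ⟨x⟩².
Every integrand reduces to terms xʲ·e^(−2λx) on [0, ∞); use ∫₀^∞ xʲ·e^(−2λx) dx = j!/(2λ)^(j+1).
Normalization: ∫|R|² dx = 0.019764.
⟨x⟩ = 0.64378 and ⟨x²⟩ = 0.55260.
(Δx)² = 0.55260 − (0.64378)² = 0.13815.

0.138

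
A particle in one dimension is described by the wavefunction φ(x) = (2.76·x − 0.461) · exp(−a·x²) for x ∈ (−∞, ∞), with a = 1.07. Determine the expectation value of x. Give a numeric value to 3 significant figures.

-0.298

⟨x⟩ = ∫ x·|φ|² dx / ∫|φ|² dx (integrals over the domain).
Expand each integrand as polynomial × e^(−2ax²) and use ∫x^(2j)·e^(−2ax²) dx = (2j−1)!!/(4a)^j · √(π/(2a)), odd powers → 0; here √(π/(2a)) = 1.2116.
State is unnormalized: ∫|φ|² dx = 2.4140, and ∫φ*·x·φ dx = -0.72038, so ⟨x⟩ = -0.72038 / 2.4140.
⟨x⟩ = -0.29842.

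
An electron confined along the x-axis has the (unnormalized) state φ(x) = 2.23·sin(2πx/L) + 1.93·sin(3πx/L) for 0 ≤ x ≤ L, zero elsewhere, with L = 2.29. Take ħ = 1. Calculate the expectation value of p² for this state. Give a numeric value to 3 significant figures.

p² φ = −ħ² d²φ/dx²; ⟨p²⟩ = −ħ² ∫ φ*·φ'' dx / ∫|φ|² dx.
d²/dx² sin(jπx/L) = −(jπ/L)²·sin(jπx/L); on 0 ≤ x ≤ L, ∫sin²(jπx/L) dx = L/2 and ∫sin(jπx/L)·sin(lπx/L) dx = 0 for j ≠ l, so only diagonal terms survive in ∫|φ|² and ∫φ·φ″; ∫φ·φ′ dx = [φ²/2] between the walls = 0.
State is unnormalized: ∫|φ|² dx = 9.9590, and ∫φ*·(−ħ² φ'') dx = 115.11, so ⟨p²⟩ = 115.11 / 9.9590.
⟨p²⟩ = 11.558.

11.6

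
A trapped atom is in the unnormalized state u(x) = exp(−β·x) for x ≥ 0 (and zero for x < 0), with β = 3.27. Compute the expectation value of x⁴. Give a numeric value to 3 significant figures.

0.0131

⟨x⁴⟩ = ∫ x⁴·|u|² dx / ∫|u|² dx (integrals over the domain).
Every integrand reduces to terms xʲ·e^(−2βx) on [0, ∞); use ∫₀^∞ xʲ·e^(−2βx) dx = j!/(2β)^(j+1).
State is unnormalized: ∫|u|² dx = 0.15291, and ∫u*·x⁴·u dx = 0.0020060, so ⟨x⁴⟩ = 0.0020060 / 0.15291.
⟨x⁴⟩ = 0.013119.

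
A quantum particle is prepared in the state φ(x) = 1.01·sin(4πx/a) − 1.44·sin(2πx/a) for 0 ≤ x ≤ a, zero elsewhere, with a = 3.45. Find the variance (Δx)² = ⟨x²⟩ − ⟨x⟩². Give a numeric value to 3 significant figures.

Compute ⟨x⟩ and ⟨x²⟩ separately, then (Δx)² = ⟨x²⟩ − ⟨x⟩².
On 0 ≤ x ≤ a (j ≠ l): ∫sin²(jπx/a) dx = a/2, ∫sin(jπx/a)·sin(lπx/a) dx = 0; diagonal moments ∫x·sin²(jπx/a) dx = a²/4, ∫x²·sin²(jπx/a) dx = a³·(1/6 − 1/(4j²π²)); cross terms ∫x·sin(jπx/a)·sin(lπx/a) dx = 0 for j + l even and −4jla²/(π²(j² − l²)²) for j + l odd, ∫x²·sin(jπx/a)·sin(lπx/a) dx = (−1)^(j+l)·4jla³/(π²(j² − l²)²); higher powers the same way via product-to-sum and parts.
Normalization: ∫|φ|² dx = 5.3366.
⟨x⟩ = 1.7250 and ⟨x²⟩ = 3.3501.
(Δx)² = 3.3501 − (1.7250)² = 0.37445.

0.374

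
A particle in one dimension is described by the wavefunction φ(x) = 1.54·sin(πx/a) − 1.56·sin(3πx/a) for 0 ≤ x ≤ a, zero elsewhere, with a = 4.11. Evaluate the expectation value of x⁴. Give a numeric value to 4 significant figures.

25.81

⟨x⁴⟩ = ∫ x⁴·|φ|² dx / ∫|φ|² dx (integrals over the domain).
On 0 ≤ x ≤ a (j ≠ l): ∫sin²(jπx/a) dx = a/2, ∫sin(jπx/a)·sin(lπx/a) dx = 0; diagonal moments ∫x·sin²(jπx/a) dx = a²/4, ∫x²·sin²(jπx/a) dx = a³·(1/6 − 1/(4j²π²)); cross terms ∫x·sin(jπx/a)·sin(lπx/a) dx = 0 for j + l even and −4jla²/(π²(j² − l²)²) for j + l odd, ∫x²·sin(jπx/a)·sin(lπx/a) dx = (−1)^(j+l)·4jla³/(π²(j² − l²)²); higher powers the same way via product-to-sum and parts.
State is unnormalized: ∫|φ|² dx = 9.8747, and ∫φ*·x⁴·φ dx = 254.83, so ⟨x⁴⟩ = 254.83 / 9.8747.
⟨x⁴⟩ = 25.806.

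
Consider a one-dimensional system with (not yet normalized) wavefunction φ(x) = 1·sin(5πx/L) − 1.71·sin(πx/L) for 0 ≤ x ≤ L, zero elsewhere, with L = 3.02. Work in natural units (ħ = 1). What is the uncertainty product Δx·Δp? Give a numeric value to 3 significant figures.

1.65

Δx = √(⟨x²⟩−⟨x⟩²), Δp = √(⟨p²⟩−⟨p⟩²).
On 0 ≤ x ≤ L (j ≠ l): ∫sin²(jπx/L) dx = L/2, ∫sin(jπx/L)·sin(lπx/L) dx = 0; diagonal moments ∫x·sin²(jπx/L) dx = L²/4, ∫x²·sin²(jπx/L) dx = L³·(1/6 − 1/(4j²π²)); cross terms ∫x·sin(jπx/L)·sin(lπx/L) dx = 0 for j + l even and −4jlL²/(π²(j² − l²)²) for j + l odd, ∫x²·sin(jπx/L)·sin(lπx/L) dx = (−1)^(j+l)·4jlL³/(π²(j² − l²)²); higher powers the same way via product-to-sum and parts. d²/dx² sin(jπx/L) = −(jπ/L)²·sin(jπx/L); on 0 ≤ x ≤ L, ∫sin²(jπx/L) dx = L/2 and ∫sin(jπx/L)·sin(lπx/L) dx = 0 for j ≠ l, so only diagonal terms survive in ∫|φ|² and ∫φ·φ″; ∫φ·φ′ dx = [φ²/2] between the walls = 0.
Normalization: ∫|φ|² dx = 5.9254.
⟨x⟩ = 1.5100, ⟨x²⟩ = 2.6352 ⇒ Δx = 0.59590.
⟨p⟩ = 0.0000, ⟨p²⟩ = 7.7006 ⇒ Δp = 2.7750.
Δx·Δp = 1.6536.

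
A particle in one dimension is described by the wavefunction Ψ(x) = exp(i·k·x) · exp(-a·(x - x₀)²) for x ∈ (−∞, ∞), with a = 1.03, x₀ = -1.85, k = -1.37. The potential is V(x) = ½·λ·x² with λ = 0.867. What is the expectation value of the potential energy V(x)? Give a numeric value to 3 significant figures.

⟨V⟩ = ∫ V(x)·|Ψ|² dx / ∫|Ψ|² dx.
Gaussian moments (u = x − x₀): ∫u^(2j)·e^(−2au²) du = (2j−1)!!/(4a)^j · √(π/(2a)), odd powers integrate to 0; here √(π/(2a)) = 1.2349.
State is unnormalized: ∫|Ψ|² dx = 1.2349, and ∫Ψ*·V(x)·Ψ dx = 1.9621, so ⟨V⟩ = 1.9621 / 1.2349.
⟨V⟩ = 1.5889.

1.59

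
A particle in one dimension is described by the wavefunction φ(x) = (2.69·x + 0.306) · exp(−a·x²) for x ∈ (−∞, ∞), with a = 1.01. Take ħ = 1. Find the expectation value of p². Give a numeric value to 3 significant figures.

2.93

p² φ = −ħ² d²φ/dx²; ⟨p²⟩ = −ħ² ∫ φ*·φ'' dx / ∫|φ|² dx.
Expand each integrand as polynomial × e^(−2ax²) and use ∫x^(2j)·e^(−2ax²) dx = (2j−1)!!/(4a)^j · √(π/(2a)), odd powers → 0; here √(π/(2a)) = 1.2471. Differentiate with the product rule, d/dx e^(−ax²) = −2ax·e^(−ax²).
State is unnormalized: ∫|φ|² dx = 2.3505, and ∫φ*·(−ħ² φ'') dx = 6.8860, so ⟨p²⟩ = 6.8860 / 2.3505.
⟨p²⟩ = 2.9296.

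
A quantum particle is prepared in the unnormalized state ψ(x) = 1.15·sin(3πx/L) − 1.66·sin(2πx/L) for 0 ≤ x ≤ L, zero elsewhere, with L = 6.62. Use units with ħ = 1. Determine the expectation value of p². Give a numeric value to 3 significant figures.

1.27

p² ψ = −ħ² d²ψ/dx²; ⟨p²⟩ = −ħ² ∫ ψ*·ψ'' dx / ∫|ψ|² dx.
d²/dx² sin(jπx/L) = −(jπ/L)²·sin(jπx/L); on 0 ≤ x ≤ L, ∫sin²(jπx/L) dx = L/2 and ∫sin(jπx/L)·sin(lπx/L) dx = 0 for j ≠ l, so only diagonal terms survive in ∫|ψ|² and ∫ψ·ψ″; ∫ψ·ψ′ dx = [ψ²/2] between the walls = 0.
State is unnormalized: ∫|ψ|² dx = 13.499, and ∫ψ*·(−ħ² ψ'') dx = 17.089, so ⟨p²⟩ = 17.089 / 13.499.
⟨p²⟩ = 1.2660.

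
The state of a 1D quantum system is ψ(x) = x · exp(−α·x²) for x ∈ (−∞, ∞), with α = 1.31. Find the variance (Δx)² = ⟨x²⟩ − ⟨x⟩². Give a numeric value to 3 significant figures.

Compute ⟨x⟩ and ⟨x²⟩ separately, then (Δx)² = ⟨x²⟩ − ⟨x⟩².
Expand each integrand as polynomial × e^(−2αx²) and use ∫x^(2j)·e^(−2αx²) dx = (2j−1)!!/(4α)^j · √(π/(2α)), odd powers → 0; here √(π/(2α)) = 1.0950.
Normalization: ∫|ψ|² dx = 0.20897.
⟨x⟩ = 0.0000 and ⟨x²⟩ = 0.57252.
(Δx)² = 0.57252 − (0.0000)² = 0.57252.

0.573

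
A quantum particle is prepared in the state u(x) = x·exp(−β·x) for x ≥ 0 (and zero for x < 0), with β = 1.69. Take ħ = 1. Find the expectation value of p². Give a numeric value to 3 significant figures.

2.86

p² u = −ħ² d²u/dx²; ⟨p²⟩ = −ħ² ∫ u*·u'' dx / ∫|u|² dx.
Differentiate x·exp(−β·x) with the product rule; every integrand then reduces to terms xʲ·e^(−2βx) on [0, ∞), with ∫₀^∞ xʲ·e^(−2βx) dx = j!/(2β)^(j+1).
State is unnormalized: ∫|u|² dx = 0.051794, and ∫u*·(−ħ² u'') dx = 0.14793, so ⟨p²⟩ = 0.14793 / 0.051794.
⟨p²⟩ = 2.8561.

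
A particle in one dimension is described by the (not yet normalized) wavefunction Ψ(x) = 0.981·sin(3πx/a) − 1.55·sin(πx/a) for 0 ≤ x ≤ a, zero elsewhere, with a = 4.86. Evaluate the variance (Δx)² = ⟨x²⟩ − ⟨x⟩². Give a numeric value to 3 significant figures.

0.265

Compute ⟨x⟩ and ⟨x²⟩ separately, then (Δx)² = ⟨x²⟩ − ⟨x⟩².
On 0 ≤ x ≤ a (j ≠ l): ∫sin²(jπx/a) dx = a/2, ∫sin(jπx/a)·sin(lπx/a) dx = 0; diagonal moments ∫x·sin²(jπx/a) dx = a²/4, ∫x²·sin²(jπx/a) dx = a³·(1/6 − 1/(4j²π²)); cross terms ∫x·sin(jπx/a)·sin(lπx/a) dx = 0 for j + l even and −4jla²/(π²(j² − l²)²) for j + l odd, ∫x²·sin(jπx/a)·sin(lπx/a) dx = (−1)^(j+l)·4jla³/(π²(j² − l²)²); higher powers the same way via product-to-sum and parts.
Normalization: ∫|Ψ|² dx = 8.1766.
⟨x⟩ = 2.4300 and ⟨x²⟩ = 6.1697.
(Δx)² = 6.1697 − (2.4300)² = 0.26483.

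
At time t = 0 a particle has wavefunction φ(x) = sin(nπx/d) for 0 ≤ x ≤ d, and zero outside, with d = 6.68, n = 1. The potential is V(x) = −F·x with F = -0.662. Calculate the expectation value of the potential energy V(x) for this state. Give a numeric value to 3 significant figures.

⟨V⟩ = ∫ V(x)·|φ|² dx / ∫|φ|² dx.
With sin²θ = (1 − cos2θ)/2 on 0 ≤ x ≤ d: ∫sin²(nπx/d) dx = d/2, ∫x·sin²(nπx/d) dx = d²/4, ∫x²·sin²(nπx/d) dx = d³·(1/6 − 1/(4n²π²)); higher powers xᵏ the same way, integrating xᵏ·cos(2nπx/d) by parts.
State is unnormalized: ∫|φ|² dx = 3.3400, and ∫φ*·V(x)·φ dx = 7.3850, so ⟨V⟩ = 7.3850 / 3.3400.
⟨V⟩ = 2.2111.

2.21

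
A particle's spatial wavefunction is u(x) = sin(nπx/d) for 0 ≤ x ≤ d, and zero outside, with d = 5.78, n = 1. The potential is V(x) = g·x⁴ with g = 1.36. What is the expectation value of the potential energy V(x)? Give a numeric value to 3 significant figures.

173.

⟨V⟩ = ∫ V(x)·|u|² dx / ∫|u|² dx.
With sin²θ = (1 − cos2θ)/2 on 0 ≤ x ≤ d: ∫sin²(nπx/d) dx = d/2, ∫x·sin²(nπx/d) dx = d²/4, ∫x²·sin²(nπx/d) dx = d³·(1/6 − 1/(4n²π²)); higher powers xᵏ the same way, integrating xᵏ·cos(2nπx/d) by parts.
State is unnormalized: ∫|u|² dx = 2.8900, and ∫u*·V(x)·u dx = 500.44, so ⟨V⟩ = 500.44 / 2.8900.
⟨V⟩ = 173.16.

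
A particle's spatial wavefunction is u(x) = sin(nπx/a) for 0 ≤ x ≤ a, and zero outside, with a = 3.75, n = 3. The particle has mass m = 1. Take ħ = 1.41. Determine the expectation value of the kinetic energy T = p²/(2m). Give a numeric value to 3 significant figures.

T = −(ħ²/2m) d²/dx², so ⟨T⟩ = −(ħ²/2m) ∫ u*·u'' dx / ∫|u|² dx; with m = 1.
d/dx sin(nπx/a) = (nπ/a)·cos(nπx/a) and d²/dx² sin(nπx/a) = −(nπ/a)²·sin(nπx/a); on 0 ≤ x ≤ a, ∫sin²(nπx/a) dx = a/2 and ∫sin(nπx/a)·cos(nπx/a) dx = 0.
State is unnormalized: ∫|u|² dx = 1.8750, and ∫u*·(−ħ²/2m · u'') dx = 11.773, so ⟨T⟩ = 11.773 / 1.8750.
⟨T⟩ = 6.2790.

6.28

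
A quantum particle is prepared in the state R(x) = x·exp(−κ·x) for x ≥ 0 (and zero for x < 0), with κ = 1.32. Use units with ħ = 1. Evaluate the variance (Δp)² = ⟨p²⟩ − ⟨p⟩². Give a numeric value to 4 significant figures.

1.742

Compute ⟨p⟩ and ⟨p²⟩ separately; (Δp)² = ⟨p²⟩ − ⟨p⟩².
Differentiate x·exp(−κ·x) with the product rule; every integrand then reduces to terms xʲ·e^(−2κx) on [0, ∞), with ∫₀^∞ xʲ·e^(−2κx) dx = j!/(2κ)^(j+1).
Normalization: ∫|R|² dx = 0.10870.
⟨p⟩ = 0.0000 and ⟨p²⟩ = 1.7424.
(Δp)² = 1.7424 − (0.0000)² = 1.7424.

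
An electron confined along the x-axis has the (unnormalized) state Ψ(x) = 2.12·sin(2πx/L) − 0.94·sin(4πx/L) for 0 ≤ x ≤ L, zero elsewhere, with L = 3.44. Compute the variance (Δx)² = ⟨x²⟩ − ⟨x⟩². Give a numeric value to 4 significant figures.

0.4598

Compute ⟨x⟩ and ⟨x²⟩ separately, then (Δx)² = ⟨x²⟩ − ⟨x⟩².
On 0 ≤ x ≤ L (j ≠ l): ∫sin²(jπx/L) dx = L/2, ∫sin(jπx/L)·sin(lπx/L) dx = 0; diagonal moments ∫x·sin²(jπx/L) dx = L²/4, ∫x²·sin²(jπx/L) dx = L³·(1/6 − 1/(4j²π²)); cross terms ∫x·sin(jπx/L)·sin(lπx/L) dx = 0 for j + l even and −4jlL²/(π²(j² − l²)²) for j + l odd, ∫x²·sin(jπx/L)·sin(lπx/L) dx = (−1)^(j+l)·4jlL³/(π²(j² − l²)²); higher powers the same way via product-to-sum and parts.
Normalization: ∫|Ψ|² dx = 9.2502.
⟨x⟩ = 1.7200 and ⟨x²⟩ = 3.4182.
(Δx)² = 3.4182 − (1.7200)² = 0.45981.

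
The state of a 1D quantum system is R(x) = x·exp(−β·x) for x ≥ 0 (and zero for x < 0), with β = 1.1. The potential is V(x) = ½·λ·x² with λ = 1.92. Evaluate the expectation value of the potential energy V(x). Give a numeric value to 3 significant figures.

2.38

⟨V⟩ = ∫ V(x)·|R|² dx / ∫|R|² dx.
Every integrand reduces to terms xʲ·e^(−2βx) on [0, ∞); use ∫₀^∞ xʲ·e^(−2βx) dx = j!/(2β)^(j+1).
State is unnormalized: ∫|R|² dx = 0.18783, and ∫R*·V(x)·R dx = 0.44706, so ⟨V⟩ = 0.44706 / 0.18783.
⟨V⟩ = 2.3802.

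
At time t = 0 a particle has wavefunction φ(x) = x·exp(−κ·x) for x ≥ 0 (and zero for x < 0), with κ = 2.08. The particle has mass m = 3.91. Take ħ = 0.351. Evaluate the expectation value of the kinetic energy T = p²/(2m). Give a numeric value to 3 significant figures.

T = −(ħ²/2m) d²/dx², so ⟨T⟩ = −(ħ²/2m) ∫ φ*·φ'' dx / ∫|φ|² dx; with m = 3.91.
Differentiate x·exp(−κ·x) with the product rule; every integrand then reduces to terms xʲ·e^(−2κx) on [0, ∞), with ∫₀^∞ xʲ·e^(−2κx) dx = j!/(2κ)^(j+1).
State is unnormalized: ∫|φ|² dx = 0.027781, and ∫φ*·(−ħ²/2m · φ'') dx = 0.0018936, so ⟨T⟩ = 0.0018936 / 0.027781.
⟨T⟩ = 0.068161.

0.0682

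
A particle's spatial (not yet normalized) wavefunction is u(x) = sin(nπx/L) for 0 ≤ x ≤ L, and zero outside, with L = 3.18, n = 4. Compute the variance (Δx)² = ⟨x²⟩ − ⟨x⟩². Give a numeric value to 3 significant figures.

Compute ⟨x⟩ and ⟨x²⟩ separately, then (Δx)² = ⟨x²⟩ − ⟨x⟩².
With sin²θ = (1 − cos2θ)/2 on 0 ≤ x ≤ L: ∫sin²(nπx/L) dx = L/2, ∫x·sin²(nπx/L) dx = L²/4, ∫x²·sin²(nπx/L) dx = L³·(1/6 − 1/(4n²π²)); higher powers xᵏ the same way, integrating xᵏ·cos(2nπx/L) by parts.
Normalization: ∫|u|² dx = 1.5900.
⟨x⟩ = 1.5900 and ⟨x²⟩ = 3.3388.
(Δx)² = 3.3388 − (1.5900)² = 0.81068.

0.811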